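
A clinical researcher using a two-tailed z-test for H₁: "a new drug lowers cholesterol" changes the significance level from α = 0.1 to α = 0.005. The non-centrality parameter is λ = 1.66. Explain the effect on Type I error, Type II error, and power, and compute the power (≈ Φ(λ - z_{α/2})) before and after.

Decreasing α from 0.1 to 0.005:
• Type I error rate decreases (α is the Type I rate by definition).
• Critical value moves from z_{α/2} = 1.645 to 2.807, so power = Φ(λ - z_{α/2}) goes from Φ(1.66 - 1.645) = 0.506 to Φ(1.66 - 2.807) = 0.126.
• Type II error rate β = 1 - power therefore increases (0.494 → 0.874).
Appropriate when false positives are costly — here, approving an ineffective drug — patients take a useless medication and may skip effective alternatives.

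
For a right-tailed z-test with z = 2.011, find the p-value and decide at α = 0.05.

p = P(Z > 2.011) = 1 - Φ(2.011) ≈ 0.0222. Since p < 0.05, reject H₀ (significant) at α = 0.05.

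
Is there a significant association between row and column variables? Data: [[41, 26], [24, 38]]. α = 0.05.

χ² = 6.512. df = 1, critical = 3.841. Reject H₀. Variables are dependent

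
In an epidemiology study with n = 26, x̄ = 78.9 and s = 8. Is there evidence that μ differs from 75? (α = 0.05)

t = (x̄ - μ₀)/(s/√n) = (78.9 - 75)/(8/√26) = 2.486. df = 25, critical t = ±2.06. Reject H₀.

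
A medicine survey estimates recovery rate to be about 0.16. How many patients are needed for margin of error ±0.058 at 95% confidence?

n = z²p(1-p)/E² = 1.96²×0.16×0.84/0.058² = 153.5 → n = 154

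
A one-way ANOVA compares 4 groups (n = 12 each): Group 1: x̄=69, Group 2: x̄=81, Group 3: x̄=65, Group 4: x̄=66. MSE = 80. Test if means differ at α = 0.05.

Grand mean = 70.25. SS_between = 1953.0, MS_between = 651.0. F = 8.137, F_crit ≈ 2.816. Reject H₀.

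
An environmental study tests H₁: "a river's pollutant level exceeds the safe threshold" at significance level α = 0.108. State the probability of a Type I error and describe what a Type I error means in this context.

P(Type I error) = α = 0.108. A Type I error is rejecting H₀ when H₀ is actually true (false positive) — here, concluding that a river's pollutant level exceeds the safe threshold when in fact this is not the case. Consequence: shutting down a compliant factory unnecessarily.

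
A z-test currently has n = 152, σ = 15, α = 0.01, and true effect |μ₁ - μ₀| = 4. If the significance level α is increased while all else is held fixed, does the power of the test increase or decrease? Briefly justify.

Power increases: a larger α lowers the critical value, so more of the H₁ sampling distribution falls in the rejection region.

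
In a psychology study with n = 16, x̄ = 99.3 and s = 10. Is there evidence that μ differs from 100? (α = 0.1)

t = (x̄ - μ₀)/(s/√n) = (99.3 - 100)/(10/√16) = -0.28. df = 15, critical t = ±1.753. Fail to reject H₀.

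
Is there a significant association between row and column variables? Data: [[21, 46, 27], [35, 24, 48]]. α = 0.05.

χ² = 15.518. df = 2, critical = 5.991. Reject H₀. Variables are dependent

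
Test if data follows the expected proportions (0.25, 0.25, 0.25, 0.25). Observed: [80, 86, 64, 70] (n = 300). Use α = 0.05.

Expected: [75.0, 75.0, 75.0, 75.0]. χ² = 3.893. df = 3, critical = 7.815. Fail to reject H₀.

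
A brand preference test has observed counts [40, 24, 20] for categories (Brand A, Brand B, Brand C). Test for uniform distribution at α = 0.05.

Expected = 28 each. χ² = Σ(O-E)²/E = 8.0. df = 2, critical value = 5.991. Reject H₀.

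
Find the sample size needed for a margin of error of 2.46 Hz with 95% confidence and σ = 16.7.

n = (z*σ/E)² = (1.96×16.7/2.46)² = 177.04 → n = 178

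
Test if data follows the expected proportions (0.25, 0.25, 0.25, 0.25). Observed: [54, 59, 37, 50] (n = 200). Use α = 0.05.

Expected: [50.0, 50.0, 50.0, 50.0]. χ² = 5.32. df = 3, critical = 7.815. Fail to reject H₀.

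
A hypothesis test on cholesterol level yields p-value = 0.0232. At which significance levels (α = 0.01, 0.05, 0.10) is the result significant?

p = 0.0232. Significant at: α = 0.05, 0.1.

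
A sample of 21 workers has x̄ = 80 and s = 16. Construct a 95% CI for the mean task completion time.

CI = x̄ ± t*(s/√n) = 80 ± 2.086(16/√21) = (72.72, 87.28)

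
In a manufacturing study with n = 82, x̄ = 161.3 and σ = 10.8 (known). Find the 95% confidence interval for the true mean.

CI = x̄ ± z*(σ/√n) = 161.3 ± 1.96(10.8/√82) = 161.3 ± 2.34 = (158.96, 163.64)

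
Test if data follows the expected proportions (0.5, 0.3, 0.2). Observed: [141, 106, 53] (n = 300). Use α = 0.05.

Expected: [150.0, 90.0, 60.0]. χ² = 4.201. df = 2, critical = 5.991. Fail to reject H₀.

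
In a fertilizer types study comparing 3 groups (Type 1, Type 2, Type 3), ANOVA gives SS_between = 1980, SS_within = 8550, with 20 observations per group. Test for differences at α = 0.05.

df_between = 2, df_within = 57. F = MS_between/MS_within = 990.0/150.0 = 6.6. F_crit ≈ 3.159. Reject H₀. At least one mean differs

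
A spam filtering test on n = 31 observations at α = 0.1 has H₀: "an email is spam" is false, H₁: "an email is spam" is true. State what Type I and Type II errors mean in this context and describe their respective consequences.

Type I (false positive): concluding that an email is spam when it is not — a legitimate email is sent to the spam folder and the user misses it. Type II (false negative): failing to conclude that an email is spam when it is — a spam email lands in the inbox. Which is costlier depends on domain priorities and is a judgement call rather than a statistical fact.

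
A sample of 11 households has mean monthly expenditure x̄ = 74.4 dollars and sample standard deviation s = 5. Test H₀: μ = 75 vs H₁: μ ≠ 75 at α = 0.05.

t = (x̄ - μ₀)/(s/√n) = (74.4 - 75)/(5/√11) = -0.398. df = 10, critical t = ±2.228. Fail to reject H₀.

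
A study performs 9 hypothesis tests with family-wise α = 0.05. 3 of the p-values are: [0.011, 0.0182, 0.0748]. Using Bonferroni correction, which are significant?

Bonferroni α = 0.05/9 = 0.00556. None of the given p-values are significant.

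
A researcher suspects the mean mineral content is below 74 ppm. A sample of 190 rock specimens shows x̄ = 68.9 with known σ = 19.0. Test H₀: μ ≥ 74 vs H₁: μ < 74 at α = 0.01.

z = -3.7. Critical value: -2.33. Reject H₀.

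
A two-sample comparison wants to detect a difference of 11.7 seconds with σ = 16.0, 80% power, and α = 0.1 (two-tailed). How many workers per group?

n per group = 2(z_α/2 + z_β)²σ²/d² = 2×(1.645 + 0.84)²×16.0²/11.7² = 23.1 → n = 24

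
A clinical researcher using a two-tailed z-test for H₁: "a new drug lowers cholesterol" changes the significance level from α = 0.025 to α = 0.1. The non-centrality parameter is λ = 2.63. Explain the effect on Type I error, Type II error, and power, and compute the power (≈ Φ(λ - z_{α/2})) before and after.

Increasing α from 0.025 to 0.1:
• Type I error rate increases (α is the Type I rate by definition).
• Critical value moves from z_{α/2} = 2.241 to 1.645, so power = Φ(λ - z_{α/2}) goes from Φ(2.63 - 2.241) = 0.651 to Φ(2.63 - 1.645) = 0.838.
• Type II error rate β = 1 - power therefore decreases (0.349 → 0.162).
Appropriate when false negatives are costly — here, shelving an effective drug — patients miss out on a treatment that would have helped.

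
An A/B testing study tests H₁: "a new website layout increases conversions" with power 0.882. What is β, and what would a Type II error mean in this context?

β = 1 - power = 1 - 0.882 = 0.118. A Type II error is failing to reject H₀ when H₀ is false (false negative) — here, failing to conclude that a new website layout increases conversions when in fact it is true. Consequence: discarding a layout that would have improved conversions — lost revenue.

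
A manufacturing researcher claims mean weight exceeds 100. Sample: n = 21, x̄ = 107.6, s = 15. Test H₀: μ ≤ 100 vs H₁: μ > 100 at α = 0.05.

t = (107.6 - 100)/(15/√21) = 2.322, df = 20. Critical t = 1.725. Reject H₀.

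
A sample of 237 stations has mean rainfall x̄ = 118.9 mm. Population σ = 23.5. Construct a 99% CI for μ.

CI = x̄ ± z*(σ/√n) = 118.9 ± 2.576(23.5/√237) = 118.9 ± 3.93 = (114.97, 122.83)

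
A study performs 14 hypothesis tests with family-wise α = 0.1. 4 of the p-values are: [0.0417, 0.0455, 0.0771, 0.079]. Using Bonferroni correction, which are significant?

Bonferroni α = 0.1/14 = 0.00714. None of the given p-values are significant.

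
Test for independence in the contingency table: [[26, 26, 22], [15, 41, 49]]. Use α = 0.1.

χ² = 11.555. df = 2, critical = 4.605. Reject H₀. Variables are dependent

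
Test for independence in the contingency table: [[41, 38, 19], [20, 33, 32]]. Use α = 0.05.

χ² = 10.022. df = 2, critical = 5.991. Reject H₀. Variables are dependent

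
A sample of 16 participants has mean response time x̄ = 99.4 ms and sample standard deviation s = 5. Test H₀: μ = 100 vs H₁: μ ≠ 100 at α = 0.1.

t = (x̄ - μ₀)/(s/√n) = (99.4 - 100)/(5/√16) = -0.48. df = 15, critical t = ±1.753. Fail to reject H₀.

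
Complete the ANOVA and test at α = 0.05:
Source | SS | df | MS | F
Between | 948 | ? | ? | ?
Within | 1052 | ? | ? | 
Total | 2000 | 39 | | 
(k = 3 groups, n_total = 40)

df_between = 2, df_within = 37. MS_between = 474.0, MS_within = 28.43. F = 16.671, F_crit ≈ 3.252. Reject H₀.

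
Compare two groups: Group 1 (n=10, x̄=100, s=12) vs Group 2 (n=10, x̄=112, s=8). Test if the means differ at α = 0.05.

Pooled sp = 10.2. t = -2.631, df = 18. Critical t = ±2.101. Reject H₀.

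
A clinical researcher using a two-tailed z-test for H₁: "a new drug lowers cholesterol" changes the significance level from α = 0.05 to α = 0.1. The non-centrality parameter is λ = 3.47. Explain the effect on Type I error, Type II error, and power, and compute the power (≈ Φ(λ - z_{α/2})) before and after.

Increasing α from 0.05 to 0.1:
• Type I error rate increases (α is the Type I rate by definition).
• Critical value moves from z_{α/2} = 1.96 to 1.645, so power = Φ(λ - z_{α/2}) goes from Φ(3.47 - 1.96) = 0.934 to Φ(3.47 - 1.645) = 0.966.
• Type II error rate β = 1 - power therefore decreases (0.066 → 0.034).
Appropriate when false negatives are costly — here, shelving an effective drug — patients miss out on a treatment that would have helped.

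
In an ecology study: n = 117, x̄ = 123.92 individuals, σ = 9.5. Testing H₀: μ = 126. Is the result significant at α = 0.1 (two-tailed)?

z = (123.92 - 126)/(9.5/√117) = -2.368. Since |z| > 1.645, significant at α = 0.1.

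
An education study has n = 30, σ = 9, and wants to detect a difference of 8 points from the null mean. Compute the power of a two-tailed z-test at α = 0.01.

SE = σ/√n = 9/√30 = 1.643. Non-centrality λ = d/SE = 8/1.643 = 4.869. Power ≈ Φ(λ - z_{α/2}) = Φ(4.869 - 2.576) = Φ(2.293) = 0.989.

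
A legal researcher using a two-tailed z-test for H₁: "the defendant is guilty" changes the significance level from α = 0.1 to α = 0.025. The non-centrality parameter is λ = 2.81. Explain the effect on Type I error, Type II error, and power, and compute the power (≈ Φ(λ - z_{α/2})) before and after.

Decreasing α from 0.1 to 0.025:
• Type I error rate decreases (α is the Type I rate by definition).
• Critical value moves from z_{α/2} = 1.645 to 2.241, so power = Φ(λ - z_{α/2}) goes from Φ(2.81 - 1.645) = 0.878 to Φ(2.81 - 2.241) = 0.715.
• Type II error rate β = 1 - power therefore increases (0.122 → 0.285).
Appropriate when false positives are costly — here, convicting an innocent person.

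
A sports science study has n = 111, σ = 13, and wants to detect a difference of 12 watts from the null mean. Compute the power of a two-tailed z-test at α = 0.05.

SE = σ/√n = 13/√111 = 1.234. Non-centrality λ = d/SE = 12/1.234 = 9.725. Power ≈ Φ(λ - z_{α/2}) = Φ(9.725 - 1.96) = Φ(7.765) = 1.0.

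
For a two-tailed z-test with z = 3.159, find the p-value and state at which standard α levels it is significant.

p = 2·P(Z > |3.159|) = 2·(1 - Φ(3.159)) ≈ 0.0016. Significant at α = 0.1; Significant at α = 0.05; Significant at α = 0.01.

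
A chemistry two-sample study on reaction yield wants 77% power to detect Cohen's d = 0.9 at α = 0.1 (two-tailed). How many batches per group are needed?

z_{α/2} = 1.645, z_β = Φ⁻¹(0.77) = 0.739. For large effect (d = 0.9): n per group = 2(z_{α/2} + z_β)²/d² = 2(1.645 + 0.739)²/0.9² = 14.03 → 15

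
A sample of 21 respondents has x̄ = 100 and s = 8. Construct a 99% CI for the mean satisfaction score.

CI = x̄ ± t*(s/√n) = 100 ± 2.845(8/√21) = (95.03, 104.97)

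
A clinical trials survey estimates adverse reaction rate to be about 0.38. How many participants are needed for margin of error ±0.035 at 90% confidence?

n = z²p(1-p)/E² = 1.645²×0.38×0.62/0.035² = 520.4 → n = 521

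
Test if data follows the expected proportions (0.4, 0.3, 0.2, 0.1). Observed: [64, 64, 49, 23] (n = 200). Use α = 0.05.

Expected: [80.0, 60.0, 40.0, 20.0]. χ² = 5.942. df = 3, critical = 7.815. Fail to reject H₀.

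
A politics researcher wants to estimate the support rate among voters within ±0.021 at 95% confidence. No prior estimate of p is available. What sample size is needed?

Conservative approach: use p = 0.5 (maximizes p(1-p) = 0.25). n = z²(0.25)/E² = 1.96²×0.25/0.021² = 2177.8 → n = 2178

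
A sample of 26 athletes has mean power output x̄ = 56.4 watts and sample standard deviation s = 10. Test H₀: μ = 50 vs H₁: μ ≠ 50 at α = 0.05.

t = (x̄ - μ₀)/(s/√n) = (56.4 - 50)/(10/√26) = 3.263. df = 25, critical t = ±2.06. Reject H₀.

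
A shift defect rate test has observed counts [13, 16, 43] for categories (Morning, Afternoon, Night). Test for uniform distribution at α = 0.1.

Expected = 24 each. χ² = Σ(O-E)²/E = 22.75. df = 2, critical value = 4.605. Reject H₀.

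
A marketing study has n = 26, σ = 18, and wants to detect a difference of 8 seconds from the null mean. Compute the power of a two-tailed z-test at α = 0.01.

SE = σ/√n = 18/√26 = 3.53. Non-centrality λ = d/SE = 8/3.53 = 2.266. Power ≈ Φ(λ - z_{α/2}) = Φ(2.266 - 2.576) = Φ(-0.31) = 0.378.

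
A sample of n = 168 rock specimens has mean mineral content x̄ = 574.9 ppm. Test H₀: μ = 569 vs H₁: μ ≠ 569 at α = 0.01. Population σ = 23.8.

z = (x̄ - μ₀)/(σ/√n) = (574.9 - 569)/(23.8/√168) = 3.213. Critical value: ±2.576. Since |3.213| > 2.576, Reject H₀.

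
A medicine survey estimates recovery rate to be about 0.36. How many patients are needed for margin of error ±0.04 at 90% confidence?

n = z²p(1-p)/E² = 1.645²×0.36×0.64/0.04² = 389.7 → n = 390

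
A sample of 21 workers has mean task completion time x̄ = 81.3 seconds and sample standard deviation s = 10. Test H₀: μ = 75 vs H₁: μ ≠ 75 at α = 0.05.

t = (x̄ - μ₀)/(s/√n) = (81.3 - 75)/(10/√21) = 2.887. df = 20, critical t = ±2.086. Reject H₀.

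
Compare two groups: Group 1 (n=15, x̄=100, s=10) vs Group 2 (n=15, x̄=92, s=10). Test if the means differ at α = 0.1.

Pooled sp = 10.0. t = 2.191, df = 28. Critical t = ±1.701. Reject H₀.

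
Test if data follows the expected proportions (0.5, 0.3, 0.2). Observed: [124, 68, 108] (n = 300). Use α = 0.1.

Expected: [150.0, 90.0, 60.0]. χ² = 48.284. df = 2, critical = 4.605. Reject H₀.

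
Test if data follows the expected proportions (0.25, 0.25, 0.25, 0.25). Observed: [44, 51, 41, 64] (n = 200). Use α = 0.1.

Expected: [50.0, 50.0, 50.0, 50.0]. χ² = 6.28. df = 3, critical = 6.251. Reject H₀.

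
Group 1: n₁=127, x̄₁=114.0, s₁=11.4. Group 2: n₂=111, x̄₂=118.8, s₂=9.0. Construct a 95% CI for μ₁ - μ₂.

Difference = -4.8. SE = √(11.4²/127 + 9.0²/111) = 1.324. CI = (-7.4, -2.2)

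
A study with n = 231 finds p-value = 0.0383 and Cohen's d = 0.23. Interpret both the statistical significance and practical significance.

Statistically significant (p = 0.0383 < 0.05). Cohen's d = 0.23 indicates a small effect size. Both statistical and practical significance should be considered.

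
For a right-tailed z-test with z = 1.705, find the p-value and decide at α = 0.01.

p = P(Z > 1.705) = 1 - Φ(1.705) ≈ 0.0441. Since p ≥ 0.01, fail to reject H₀ (not significant) at α = 0.01.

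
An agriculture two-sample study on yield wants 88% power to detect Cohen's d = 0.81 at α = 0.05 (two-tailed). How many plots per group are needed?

z_{α/2} = 1.96, z_β = Φ⁻¹(0.88) = 1.175. For large effect (d = 0.81): n per group = 2(z_{α/2} + z_β)²/d² = 2(1.96 + 1.175)²/0.81² = 30.0 → 30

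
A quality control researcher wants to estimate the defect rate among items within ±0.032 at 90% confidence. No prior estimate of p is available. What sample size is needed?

Conservative approach: use p = 0.5 (maximizes p(1-p) = 0.25). n = z²(0.25)/E² = 1.645²×0.25/0.032² = 660.7 → n = 661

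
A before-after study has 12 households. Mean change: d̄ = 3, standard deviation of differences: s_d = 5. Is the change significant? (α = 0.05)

t = d̄/(s_d/√n) = 3/(5/√12) = 2.078. df = 11, critical t = ±2.201. Fail to reject H₀.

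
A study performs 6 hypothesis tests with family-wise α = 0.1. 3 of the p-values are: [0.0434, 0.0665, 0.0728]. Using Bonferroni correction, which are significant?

Bonferroni α = 0.1/6 = 0.01667. None of the given p-values are significant.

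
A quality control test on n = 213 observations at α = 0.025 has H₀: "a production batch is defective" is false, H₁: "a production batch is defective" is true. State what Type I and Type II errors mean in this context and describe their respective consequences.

Type I (false positive): concluding that a production batch is defective when it is not — scrapping a good batch — wasted material and cost for no reason. Type II (false negative): failing to conclude that a production batch is defective when it is — shipping a defective batch — faulty products reach customers. Which is costlier depends on domain priorities and is a judgement call rather than a statistical fact.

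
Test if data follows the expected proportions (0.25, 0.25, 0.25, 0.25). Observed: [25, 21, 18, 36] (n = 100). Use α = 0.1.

Expected: [25.0, 25.0, 25.0, 25.0]. χ² = 7.44. df = 3, critical = 6.251. Reject H₀.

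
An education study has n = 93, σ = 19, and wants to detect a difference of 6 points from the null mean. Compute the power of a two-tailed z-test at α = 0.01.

SE = σ/√n = 19/√93 = 1.97. Non-centrality λ = d/SE = 6/1.97 = 3.045. Power ≈ Φ(λ - z_{α/2}) = Φ(3.045 - 2.576) = Φ(0.469) = 0.681.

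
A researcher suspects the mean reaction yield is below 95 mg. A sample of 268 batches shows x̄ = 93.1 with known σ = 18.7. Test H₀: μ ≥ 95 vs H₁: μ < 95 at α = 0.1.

z = -1.663. Critical value: -1.28. Reject H₀.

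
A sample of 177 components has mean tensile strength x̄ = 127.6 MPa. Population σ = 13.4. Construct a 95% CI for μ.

CI = x̄ ± z*(σ/√n) = 127.6 ± 1.96(13.4/√177) = 127.6 ± 1.97 = (125.63, 129.57)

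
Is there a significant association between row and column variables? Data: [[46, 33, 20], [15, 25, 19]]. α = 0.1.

χ² = 7.219. df = 2, critical = 4.605. Reject H₀. Variables are dependent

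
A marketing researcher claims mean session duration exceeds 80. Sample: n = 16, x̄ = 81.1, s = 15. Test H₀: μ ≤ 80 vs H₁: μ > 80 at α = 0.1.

t = (81.1 - 80)/(15/√16) = 0.293, df = 15. Critical t = 1.341. Fail to reject H₀.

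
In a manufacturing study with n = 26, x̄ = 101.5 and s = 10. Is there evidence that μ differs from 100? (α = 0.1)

t = (x̄ - μ₀)/(s/√n) = (101.5 - 100)/(10/√26) = 0.765. df = 25, critical t = ±1.708. Fail to reject H₀.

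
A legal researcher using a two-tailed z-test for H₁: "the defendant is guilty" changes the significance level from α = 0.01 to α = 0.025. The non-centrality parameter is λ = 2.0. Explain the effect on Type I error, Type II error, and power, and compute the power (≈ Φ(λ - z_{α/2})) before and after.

Increasing α from 0.01 to 0.025:
• Type I error rate increases (α is the Type I rate by definition).
• Critical value moves from z_{α/2} = 2.576 to 2.241, so power = Φ(λ - z_{α/2}) goes from Φ(2.0 - 2.576) = 0.282 to Φ(2.0 - 2.241) = 0.405.
• Type II error rate β = 1 - power therefore decreases (0.718 → 0.595).
Appropriate when false negatives are costly — here, acquitting a guilty person.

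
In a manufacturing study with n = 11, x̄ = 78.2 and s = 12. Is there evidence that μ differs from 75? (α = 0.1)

t = (x̄ - μ₀)/(s/√n) = (78.2 - 75)/(12/√11) = 0.884. df = 10, critical t = ±1.812. Fail to reject H₀.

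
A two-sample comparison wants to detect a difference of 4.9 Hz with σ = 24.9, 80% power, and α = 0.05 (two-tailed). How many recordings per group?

n per group = 2(z_α/2 + z_β)²σ²/d² = 2×(1.96 + 0.84)²×24.9²/4.9² = 404.9 → n = 405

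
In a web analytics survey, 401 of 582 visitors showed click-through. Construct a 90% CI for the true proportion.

p̂ = 0.689. CI = p̂ ± z*√(p̂(1-p̂)/n) = (0.657, 0.721)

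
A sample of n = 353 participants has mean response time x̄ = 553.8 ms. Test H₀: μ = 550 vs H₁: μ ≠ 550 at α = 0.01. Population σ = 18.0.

z = (x̄ - μ₀)/(σ/√n) = (553.8 - 550)/(18.0/√353) = 3.966. Critical value: ±2.576. Since |3.966| > 2.576, Reject H₀.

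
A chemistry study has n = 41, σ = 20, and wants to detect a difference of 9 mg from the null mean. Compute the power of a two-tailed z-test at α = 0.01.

SE = σ/√n = 20/√41 = 3.123. Non-centrality λ = d/SE = 9/3.123 = 2.881. Power ≈ Φ(λ - z_{α/2}) = Φ(2.881 - 2.576) = Φ(0.305) = 0.62.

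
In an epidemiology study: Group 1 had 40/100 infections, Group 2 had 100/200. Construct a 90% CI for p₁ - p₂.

p̂₁ = 0.4, p̂₂ = 0.5. Difference = -0.1. CI = (-0.199, -0.001)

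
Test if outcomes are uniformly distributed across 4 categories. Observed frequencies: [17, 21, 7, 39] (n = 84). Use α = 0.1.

Expected = 21 each. χ² = Σ(O-E)²/E = 25.524. df = 3, critical value = 6.251. Reject H₀.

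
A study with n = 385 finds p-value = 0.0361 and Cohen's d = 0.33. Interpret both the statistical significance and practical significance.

Statistically significant (p = 0.0361 < 0.05). Cohen's d = 0.33 indicates a small effect size. Both statistical and practical significance should be considered.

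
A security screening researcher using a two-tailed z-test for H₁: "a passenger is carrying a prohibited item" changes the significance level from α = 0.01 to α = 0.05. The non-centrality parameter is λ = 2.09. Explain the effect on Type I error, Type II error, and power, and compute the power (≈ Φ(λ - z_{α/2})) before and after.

Increasing α from 0.01 to 0.05:
• Type I error rate increases (α is the Type I rate by definition).
• Critical value moves from z_{α/2} = 2.576 to 1.96, so power = Φ(λ - z_{α/2}) goes from Φ(2.09 - 2.576) = 0.313 to Φ(2.09 - 1.96) = 0.552.
• Type II error rate β = 1 - power therefore decreases (0.687 → 0.448).
Appropriate when false negatives are costly — here, letting a prohibited item through — security breach.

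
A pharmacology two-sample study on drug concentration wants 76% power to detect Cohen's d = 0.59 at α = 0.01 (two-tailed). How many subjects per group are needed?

z_{α/2} = 2.576, z_β = Φ⁻¹(0.76) = 0.706. For medium effect (d = 0.59): n per group = 2(z_{α/2} + z_β)²/d² = 2(2.576 + 0.706)²/0.59² = 61.9 → 62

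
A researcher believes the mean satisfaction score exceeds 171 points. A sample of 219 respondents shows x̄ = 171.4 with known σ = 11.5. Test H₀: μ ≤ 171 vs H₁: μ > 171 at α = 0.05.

z = 0.515. Critical value: 1.645. Fail to reject H₀.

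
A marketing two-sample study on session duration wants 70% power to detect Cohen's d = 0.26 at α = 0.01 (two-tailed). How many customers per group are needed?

z_{α/2} = 2.576, z_β = Φ⁻¹(0.7) = 0.524. For small effect (d = 0.26): n per group = 2(z_{α/2} + z_β)²/d² = 2(2.576 + 0.524)²/0.26² = 284.3 → 285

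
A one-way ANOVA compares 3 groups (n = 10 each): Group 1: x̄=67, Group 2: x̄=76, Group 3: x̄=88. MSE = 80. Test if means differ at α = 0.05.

Grand mean = 77.0. SS_between = 2220.0, MS_between = 1110.0. F = 13.875, F_crit ≈ 3.354. Reject H₀.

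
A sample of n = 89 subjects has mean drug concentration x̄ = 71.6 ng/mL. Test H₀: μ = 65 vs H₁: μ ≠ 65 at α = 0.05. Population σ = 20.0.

z = (x̄ - μ₀)/(σ/√n) = (71.6 - 65)/(20.0/√89) = 3.113. Critical value: ±1.96. Since |3.113| > 1.96, Reject H₀.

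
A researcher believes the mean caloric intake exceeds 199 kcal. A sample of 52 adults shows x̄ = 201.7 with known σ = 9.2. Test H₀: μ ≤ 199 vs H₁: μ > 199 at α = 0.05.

z = 2.116. Critical value: 1.645. Reject H₀.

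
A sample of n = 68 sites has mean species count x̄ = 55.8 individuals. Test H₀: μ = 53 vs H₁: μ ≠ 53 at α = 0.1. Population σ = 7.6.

z = (x̄ - μ₀)/(σ/√n) = (55.8 - 53)/(7.6/√68) = 3.038. Critical value: ±1.645. Since |3.038| > 1.645, Reject H₀.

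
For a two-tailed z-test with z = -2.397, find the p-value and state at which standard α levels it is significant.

p = 2·P(Z > |-2.397|) = 2·(1 - Φ(2.397)) ≈ 0.0165. Significant at α = 0.1; Significant at α = 0.05.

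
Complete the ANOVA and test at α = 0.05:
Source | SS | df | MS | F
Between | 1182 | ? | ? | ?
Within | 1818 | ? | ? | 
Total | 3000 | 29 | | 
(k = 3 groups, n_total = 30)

df_between = 2, df_within = 27. MS_between = 591.0, MS_within = 67.33. F = 8.777, F_crit ≈ 3.354. Reject H₀.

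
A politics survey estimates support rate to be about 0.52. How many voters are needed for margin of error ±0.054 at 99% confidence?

n = z²p(1-p)/E² = 2.576²×0.52×0.48/0.054² = 568.001 → n = 569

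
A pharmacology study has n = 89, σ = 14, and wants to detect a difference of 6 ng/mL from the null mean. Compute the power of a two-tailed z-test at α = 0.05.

SE = σ/√n = 14/√89 = 1.484. Non-centrality λ = d/SE = 6/1.484 = 4.043. Power ≈ Φ(λ - z_{α/2}) = Φ(4.043 - 1.96) = Φ(2.083) = 0.981.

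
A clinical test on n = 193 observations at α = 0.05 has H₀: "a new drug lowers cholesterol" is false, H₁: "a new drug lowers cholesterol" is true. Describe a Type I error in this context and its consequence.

Type I error: rejecting H₀ when it is true — concluding that a new drug lowers cholesterol when in fact it is not. Consequence: approving an ineffective drug — patients take a useless medication and may skip effective alternatives.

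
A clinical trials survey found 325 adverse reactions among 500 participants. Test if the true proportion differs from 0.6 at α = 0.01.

p̂ = 0.65, p₀ = 0.6. z = (p̂ - p₀)/√(p₀(1-p₀)/n) = 2.282. Critical: ±2.576. Fail to reject H₀.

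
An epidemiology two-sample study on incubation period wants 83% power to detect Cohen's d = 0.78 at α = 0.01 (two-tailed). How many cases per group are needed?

z_{α/2} = 2.576, z_β = Φ⁻¹(0.83) = 0.954. For medium effect (d = 0.78): n per group = 2(z_{α/2} + z_β)²/d² = 2(2.576 + 0.954)²/0.78² = 41.0 → 41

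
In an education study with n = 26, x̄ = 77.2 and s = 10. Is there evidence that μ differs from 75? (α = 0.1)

t = (x̄ - μ₀)/(s/√n) = (77.2 - 75)/(10/√26) = 1.122. df = 25, critical t = ±1.708. Fail to reject H₀.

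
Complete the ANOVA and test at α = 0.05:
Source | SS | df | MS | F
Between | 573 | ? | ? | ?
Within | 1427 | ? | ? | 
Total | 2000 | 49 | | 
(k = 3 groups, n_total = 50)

df_between = 2, df_within = 47. MS_between = 286.5, MS_within = 30.36. F = 9.436, F_crit ≈ 3.195. Reject H₀.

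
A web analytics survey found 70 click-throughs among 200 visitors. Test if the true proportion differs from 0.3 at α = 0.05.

p̂ = 0.35, p₀ = 0.3. z = (p̂ - p₀)/√(p₀(1-p₀)/n) = 1.543. Critical: ±1.96. Fail to reject H₀.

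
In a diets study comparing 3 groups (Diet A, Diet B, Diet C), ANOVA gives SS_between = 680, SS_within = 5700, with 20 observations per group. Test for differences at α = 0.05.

df_between = 2, df_within = 57. F = MS_between/MS_within = 340.0/100.0 = 3.4. F_crit ≈ 3.159. Reject H₀. At least one mean differs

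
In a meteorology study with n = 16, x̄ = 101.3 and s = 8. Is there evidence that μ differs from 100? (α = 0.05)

t = (x̄ - μ₀)/(s/√n) = (101.3 - 100)/(8/√16) = 0.65. df = 15, critical t = ±2.131. Fail to reject H₀.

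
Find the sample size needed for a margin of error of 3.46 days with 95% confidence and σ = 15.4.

n = (z*σ/E)² = (1.96×15.4/3.46)² = 76.1 → n = 77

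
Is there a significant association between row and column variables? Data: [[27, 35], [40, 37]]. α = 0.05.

χ² = 0.971. df = 1, critical = 3.841. Fail to reject H₀. No evidence of dependence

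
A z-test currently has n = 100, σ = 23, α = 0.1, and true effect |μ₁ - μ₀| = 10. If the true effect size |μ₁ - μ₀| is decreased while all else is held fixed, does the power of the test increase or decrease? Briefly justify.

Power decreases: a smaller true effect decreases the non-centrality λ = |μ₁ - μ₀|/(σ/√n).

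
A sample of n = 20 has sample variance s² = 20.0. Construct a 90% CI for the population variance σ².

df = 19. χ²_{0.05} = 30.144, χ²_{0.95} = 10.117. CI for σ² = ((n-1)s²/χ²_{α/2}, (n-1)s²/χ²_{1-α/2}) = (19·20.0/30.144, 19·20.0/10.117) = (12.61, 37.56)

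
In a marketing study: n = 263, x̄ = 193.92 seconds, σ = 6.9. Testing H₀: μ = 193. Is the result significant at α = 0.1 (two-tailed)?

z = (193.92 - 193)/(6.9/√263) = 2.162. Since |z| > 1.645, significant at α = 0.1.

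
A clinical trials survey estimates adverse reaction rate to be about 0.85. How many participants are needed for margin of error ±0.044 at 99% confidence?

n = z²p(1-p)/E² = 2.576²×0.85×0.15/0.044² = 437.02 → n = 438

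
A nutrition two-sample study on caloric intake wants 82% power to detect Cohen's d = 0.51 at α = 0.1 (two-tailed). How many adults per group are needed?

z_{α/2} = 1.645, z_β = Φ⁻¹(0.82) = 0.915. For medium effect (d = 0.51): n per group = 2(z_{α/2} + z_β)²/d² = 2(1.645 + 0.915)²/0.51² = 50.4 → 51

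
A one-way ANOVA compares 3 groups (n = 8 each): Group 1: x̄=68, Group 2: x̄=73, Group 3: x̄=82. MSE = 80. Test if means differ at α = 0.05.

Grand mean = 74.33. SS_between = 805.33, MS_between = 402.67. F = 5.033, F_crit ≈ 3.467. Reject H₀.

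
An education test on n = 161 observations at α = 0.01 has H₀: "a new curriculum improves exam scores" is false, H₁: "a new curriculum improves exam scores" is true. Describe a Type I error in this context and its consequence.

Type I error: rejecting H₀ when it is true — concluding that a new curriculum improves exam scores when in fact it is not. Consequence: adopting a curriculum that gives no real benefit — disruption for nothing.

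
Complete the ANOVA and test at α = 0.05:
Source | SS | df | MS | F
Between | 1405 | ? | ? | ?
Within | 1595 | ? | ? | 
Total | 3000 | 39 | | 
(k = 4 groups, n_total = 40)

df_between = 3, df_within = 36. MS_between = 468.33, MS_within = 44.31. F = 10.571, F_crit ≈ 2.866. Reject H₀.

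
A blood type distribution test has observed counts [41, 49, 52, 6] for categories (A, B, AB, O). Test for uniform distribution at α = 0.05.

Expected = 37 each. χ² = Σ(O-E)²/E = 36.378. df = 3, critical value = 7.815. Reject H₀.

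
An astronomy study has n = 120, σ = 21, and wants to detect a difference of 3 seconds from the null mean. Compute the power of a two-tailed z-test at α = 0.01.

SE = σ/√n = 21/√120 = 1.917. Non-centrality λ = d/SE = 3/1.917 = 1.565. Power ≈ Φ(λ - z_{α/2}) = Φ(1.565 - 2.576) = Φ(-1.011) = 0.156.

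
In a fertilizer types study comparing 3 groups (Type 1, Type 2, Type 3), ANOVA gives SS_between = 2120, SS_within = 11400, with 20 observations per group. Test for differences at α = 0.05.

df_between = 2, df_within = 57. F = MS_between/MS_within = 1060.0/200.0 = 5.3. F_crit ≈ 3.159. Reject H₀. At least one mean differs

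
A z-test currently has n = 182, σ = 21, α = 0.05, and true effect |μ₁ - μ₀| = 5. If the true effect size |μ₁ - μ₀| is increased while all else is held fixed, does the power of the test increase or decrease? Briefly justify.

Power increases: a larger true effect increases the non-centrality λ = |μ₁ - μ₀|/(σ/√n).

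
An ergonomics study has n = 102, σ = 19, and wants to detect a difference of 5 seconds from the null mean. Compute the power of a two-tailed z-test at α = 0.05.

SE = σ/√n = 19/√102 = 1.881. Non-centrality λ = d/SE = 5/1.881 = 2.658. Power ≈ Φ(λ - z_{α/2}) = Φ(2.658 - 1.96) = Φ(0.698) = 0.757.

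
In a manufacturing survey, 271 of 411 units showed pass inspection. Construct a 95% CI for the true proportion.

p̂ = 0.659. CI = p̂ ± z*√(p̂(1-p̂)/n) = (0.614, 0.705)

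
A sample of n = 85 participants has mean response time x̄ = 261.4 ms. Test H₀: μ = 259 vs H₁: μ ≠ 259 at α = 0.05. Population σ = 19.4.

z = (x̄ - μ₀)/(σ/√n) = (261.4 - 259)/(19.4/√85) = 1.141. Critical value: ±1.96. Since |1.141| ≤ 1.96, Fail to reject H₀.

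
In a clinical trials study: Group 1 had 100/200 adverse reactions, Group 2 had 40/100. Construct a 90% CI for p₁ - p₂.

p̂₁ = 0.5, p̂₂ = 0.4. Difference = 0.1. CI = (0.001, 0.199)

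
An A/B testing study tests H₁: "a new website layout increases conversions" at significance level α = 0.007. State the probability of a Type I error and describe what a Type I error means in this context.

P(Type I error) = α = 0.007. A Type I error is rejecting H₀ when H₀ is actually true (false positive) — here, concluding that a new website layout increases conversions when in fact this is not the case. Consequence: rolling out a layout that doesn't actually help — wasted engineering effort.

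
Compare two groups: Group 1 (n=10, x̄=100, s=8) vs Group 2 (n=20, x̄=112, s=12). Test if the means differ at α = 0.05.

Pooled sp = 10.88. t = -2.849, df = 28. Critical t = ±2.048. Reject H₀.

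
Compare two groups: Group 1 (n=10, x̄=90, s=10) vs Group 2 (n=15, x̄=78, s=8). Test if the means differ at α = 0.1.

Pooled sp = 8.84. t = 3.326, df = 23. Critical t = ±1.714. Reject H₀.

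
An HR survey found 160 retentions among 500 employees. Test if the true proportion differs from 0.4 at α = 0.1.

p̂ = 0.32, p₀ = 0.4. z = (p̂ - p₀)/√(p₀(1-p₀)/n) = -3.651. Critical: ±1.645. Reject H₀.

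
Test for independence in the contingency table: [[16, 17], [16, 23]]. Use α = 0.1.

χ² = 0.403. df = 1, critical = 2.706. Fail to reject H₀. No evidence of dependence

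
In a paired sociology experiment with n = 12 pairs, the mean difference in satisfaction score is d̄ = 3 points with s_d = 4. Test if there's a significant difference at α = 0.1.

t = d̄/(s_d/√n) = 3/(4/√12) = 2.598. df = 11, critical t = ±1.796. Reject H₀.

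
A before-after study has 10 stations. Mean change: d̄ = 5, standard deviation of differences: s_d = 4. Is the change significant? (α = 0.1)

t = d̄/(s_d/√n) = 5/(4/√10) = 3.953. df = 9, critical t = ±1.833. Reject H₀.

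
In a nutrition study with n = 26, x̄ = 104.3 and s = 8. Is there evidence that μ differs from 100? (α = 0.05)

t = (x̄ - μ₀)/(s/√n) = (104.3 - 100)/(8/√26) = 2.741. df = 25, critical t = ±2.06. Reject H₀.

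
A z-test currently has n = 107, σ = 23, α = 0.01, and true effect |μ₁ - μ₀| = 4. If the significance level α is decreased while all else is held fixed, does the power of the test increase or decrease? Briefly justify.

Power decreases: a smaller α raises the critical value, so less of the H₁ sampling distribution falls in the rejection region.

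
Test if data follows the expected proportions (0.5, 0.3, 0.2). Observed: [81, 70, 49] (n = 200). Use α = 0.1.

Expected: [100.0, 60.0, 40.0]. χ² = 7.302. df = 2, critical = 4.605. Reject H₀.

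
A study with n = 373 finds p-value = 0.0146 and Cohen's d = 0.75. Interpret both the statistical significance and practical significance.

Statistically significant (p = 0.0146 < 0.05). Cohen's d = 0.75 indicates a medium effect size. Both statistical and practical significance should be considered.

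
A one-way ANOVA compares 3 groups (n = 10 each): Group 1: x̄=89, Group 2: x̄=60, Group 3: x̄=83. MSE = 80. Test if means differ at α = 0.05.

Grand mean = 77.33. SS_between = 4686.67, MS_between = 2343.33. F = 29.292, F_crit ≈ 3.354. Reject H₀.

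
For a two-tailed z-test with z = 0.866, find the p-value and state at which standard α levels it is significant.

p = 2·P(Z > |0.866|) = 2·(1 - Φ(0.866)) ≈ 0.3865. Not significant at any standard level.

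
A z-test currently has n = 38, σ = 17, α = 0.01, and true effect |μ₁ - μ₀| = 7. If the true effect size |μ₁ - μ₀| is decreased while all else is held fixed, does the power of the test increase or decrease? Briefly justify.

Power decreases: a smaller true effect decreases the non-centrality λ = |μ₁ - μ₀|/(σ/√n).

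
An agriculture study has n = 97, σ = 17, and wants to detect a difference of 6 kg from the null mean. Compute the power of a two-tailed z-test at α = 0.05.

SE = σ/√n = 17/√97 = 1.726. Non-centrality λ = d/SE = 6/1.726 = 3.476. Power ≈ Φ(λ - z_{α/2}) = Φ(3.476 - 1.96) = Φ(1.516) = 0.935.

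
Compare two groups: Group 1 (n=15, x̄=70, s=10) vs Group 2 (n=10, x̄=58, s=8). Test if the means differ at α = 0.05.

Pooled sp = 9.27. t = 3.171, df = 23. Critical t = ±2.069. Reject H₀.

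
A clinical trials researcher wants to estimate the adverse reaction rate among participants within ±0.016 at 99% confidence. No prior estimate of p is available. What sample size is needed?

Conservative approach: use p = 0.5 (maximizes p(1-p) = 0.25). n = z²(0.25)/E² = 2.576²×0.25/0.016² = 6480.3 → n = 6481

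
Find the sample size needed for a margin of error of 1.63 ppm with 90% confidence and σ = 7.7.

n = (z*σ/E)² = (1.645×7.7/1.63)² = 60.4 → n = 61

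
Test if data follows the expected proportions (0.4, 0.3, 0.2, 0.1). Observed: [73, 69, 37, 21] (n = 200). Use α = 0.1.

Expected: [80.0, 60.0, 40.0, 20.0]. χ² = 2.238. df = 3, critical = 6.251. Fail to reject H₀.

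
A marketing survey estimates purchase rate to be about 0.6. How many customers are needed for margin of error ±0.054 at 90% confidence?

n = z²p(1-p)/E² = 1.645²×0.6×0.4/0.054² = 222.7 → n = 223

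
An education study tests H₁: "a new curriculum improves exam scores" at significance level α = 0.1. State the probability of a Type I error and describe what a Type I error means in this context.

P(Type I error) = α = 0.1. A Type I error is rejecting H₀ when H₀ is actually true (false positive) — here, concluding that a new curriculum improves exam scores when in fact this is not the case. Consequence: adopting a curriculum that gives no real benefit — disruption for nothing.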